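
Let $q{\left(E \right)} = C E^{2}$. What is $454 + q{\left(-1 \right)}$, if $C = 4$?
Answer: $458$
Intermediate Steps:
$q{\left(E \right)} = 4 E^{2}$
$454 + q{\left(-1 \right)} = 454 + 4 \left(-1\right)^{2} = 454 + 4 \cdot 1 = 454 + 4 = 458$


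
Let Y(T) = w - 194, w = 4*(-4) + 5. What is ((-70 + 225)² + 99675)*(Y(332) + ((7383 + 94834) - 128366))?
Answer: -3259989800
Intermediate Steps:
w = -11 (w = -16 + 5 = -11)
Y(T) = -205 (Y(T) = -11 - 194 = -205)
((-70 + 225)² + 99675)*(Y(332) + ((7383 + 94834) - 128366)) = ((-70 + 225)² + 99675)*(-205 + ((7383 + 94834) - 128366)) = (155² + 99675)*(-205 + (102217 - 128366)) = (24025 + 99675)*(-205 - 26149) = 123700*(-26354) = -3259989800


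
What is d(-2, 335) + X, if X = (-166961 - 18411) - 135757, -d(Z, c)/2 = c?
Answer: -321799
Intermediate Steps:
d(Z, c) = -2*c
X = -321129 (X = -185372 - 135757 = -321129)
d(-2, 335) + X = -2*335 - 321129 = -670 - 321129 = -321799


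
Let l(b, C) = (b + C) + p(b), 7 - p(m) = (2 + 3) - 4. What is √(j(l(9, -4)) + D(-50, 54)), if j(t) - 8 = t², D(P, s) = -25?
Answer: 2*√26 ≈ 10.198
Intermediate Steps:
p(m) = 6 (p(m) = 7 - ((2 + 3) - 4) = 7 - (5 - 4) = 7 - 1*1 = 7 - 1 = 6)
l(b, C) = 6 + C + b (l(b, C) = (b + C) + 6 = (C + b) + 6 = 6 + C + b)
j(t) = 8 + t²
√(j(l(9, -4)) + D(-50, 54)) = √((8 + (6 - 4 + 9)²) - 25) = √((8 + 11²) - 25) = √((8 + 121) - 25) = √(129 - 25) = √104 = 2*√26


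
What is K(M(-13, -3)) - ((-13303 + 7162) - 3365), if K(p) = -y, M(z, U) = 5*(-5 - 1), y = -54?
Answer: 9560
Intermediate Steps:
M(z, U) = -30 (M(z, U) = 5*(-6) = -30)
K(p) = 54 (K(p) = -1*(-54) = 54)
K(M(-13, -3)) - ((-13303 + 7162) - 3365) = 54 - ((-13303 + 7162) - 3365) = 54 - (-6141 - 3365) = 54 - 1*(-9506) = 54 + 9506 = 9560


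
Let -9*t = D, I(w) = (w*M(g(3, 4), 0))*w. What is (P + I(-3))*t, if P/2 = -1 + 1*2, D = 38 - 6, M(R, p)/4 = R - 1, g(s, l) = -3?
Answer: 4544/9 ≈ 504.89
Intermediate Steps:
M(R, p) = -4 + 4*R (M(R, p) = 4*(R - 1) = 4*(-1 + R) = -4 + 4*R)
D = 32
I(w) = -16*w**2 (I(w) = (w*(-4 + 4*(-3)))*w = (w*(-4 - 12))*w = (w*(-16))*w = (-16*w)*w = -16*w**2)
t = -32/9 (t = -1/9*32 = -32/9 ≈ -3.5556)
P = 2 (P = 2*(-1 + 1*2) = 2*(-1 + 2) = 2*1 = 2)
(P + I(-3))*t = (2 - 16*(-3)**2)*(-32/9) = (2 - 16*9)*(-32/9) = (2 - 144)*(-32/9) = -142*(-32/9) = 4544/9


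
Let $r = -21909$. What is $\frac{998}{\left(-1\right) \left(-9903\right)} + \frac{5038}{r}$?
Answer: $- \frac{9342044}{72321609} \approx -0.12917$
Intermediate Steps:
$\frac{998}{\left(-1\right) \left(-9903\right)} + \frac{5038}{r} = \frac{998}{\left(-1\right) \left(-9903\right)} + \frac{5038}{-21909} = \frac{998}{9903} + 5038 \left(- \frac{1}{21909}\right) = 998 \cdot \frac{1}{9903} - \frac{5038}{21909} = \frac{998}{9903} - \frac{5038}{21909} = - \frac{9342044}{72321609}$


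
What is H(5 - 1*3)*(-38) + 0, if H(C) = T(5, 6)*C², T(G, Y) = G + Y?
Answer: -1672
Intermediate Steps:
H(C) = 11*C² (H(C) = (5 + 6)*C² = 11*C²)
H(5 - 1*3)*(-38) + 0 = (11*(5 - 1*3)²)*(-38) + 0 = (11*(5 - 3)²)*(-38) + 0 = (11*2²)*(-38) + 0 = (11*4)*(-38) + 0 = 44*(-38) + 0 = -1672 + 0 = -1672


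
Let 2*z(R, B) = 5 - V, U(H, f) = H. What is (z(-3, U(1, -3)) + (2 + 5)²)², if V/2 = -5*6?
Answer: 26569/4 ≈ 6642.3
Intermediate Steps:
V = -60 (V = 2*(-5*6) = 2*(-30) = -60)
z(R, B) = 65/2 (z(R, B) = (5 - 1*(-60))/2 = (5 + 60)/2 = (½)*65 = 65/2)
(z(-3, U(1, -3)) + (2 + 5)²)² = (65/2 + (2 + 5)²)² = (65/2 + 7²)² = (65/2 + 49)² = (163/2)² = 26569/4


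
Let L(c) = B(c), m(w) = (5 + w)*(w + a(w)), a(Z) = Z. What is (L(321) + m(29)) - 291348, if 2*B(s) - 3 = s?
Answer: -289214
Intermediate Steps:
B(s) = 3/2 + s/2
m(w) = 2*w*(5 + w) (m(w) = (5 + w)*(w + w) = (5 + w)*(2*w) = 2*w*(5 + w))
L(c) = 3/2 + c/2
(L(321) + m(29)) - 291348 = ((3/2 + (1/2)*321) + 2*29*(5 + 29)) - 291348 = ((3/2 + 321/2) + 2*29*34) - 291348 = (162 + 1972) - 291348 = 2134 - 291348 = -289214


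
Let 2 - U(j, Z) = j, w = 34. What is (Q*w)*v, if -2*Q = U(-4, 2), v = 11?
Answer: -1122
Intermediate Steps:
U(j, Z) = 2 - j
Q = -3 (Q = -(2 - 1*(-4))/2 = -(2 + 4)/2 = -½*6 = -3)
(Q*w)*v = -3*34*11 = -102*11 = -1122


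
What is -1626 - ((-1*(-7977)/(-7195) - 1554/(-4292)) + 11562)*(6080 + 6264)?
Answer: -29777934950658/208655 ≈ -1.4271e+8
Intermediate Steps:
-1626 - ((-1*(-7977)/(-7195) - 1554/(-4292)) + 11562)*(6080 + 6264) = -1626 - ((7977*(-1/7195) - 1554*(-1/4292)) + 11562)*12344 = -1626 - ((-7977/7195 + 21/58) + 11562)*12344 = -1626 - (-311571/417310 + 11562)*12344 = -1626 - 4824626649*12344/417310 = -1626 - 1*29777595677628/208655 = -1626 - 29777595677628/208655 = -29777934950658/208655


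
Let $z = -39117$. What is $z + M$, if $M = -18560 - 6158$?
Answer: $-63835$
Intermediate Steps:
$M = -24718$
$z + M = -39117 - 24718 = -63835$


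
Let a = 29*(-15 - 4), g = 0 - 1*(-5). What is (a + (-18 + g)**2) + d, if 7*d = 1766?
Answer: -908/7 ≈ -129.71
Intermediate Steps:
g = 5 (g = 0 + 5 = 5)
d = 1766/7 (d = (1/7)*1766 = 1766/7 ≈ 252.29)
a = -551 (a = 29*(-19) = -551)
(a + (-18 + g)**2) + d = (-551 + (-18 + 5)**2) + 1766/7 = (-551 + (-13)**2) + 1766/7 = (-551 + 169) + 1766/7 = -382 + 1766/7 = -908/7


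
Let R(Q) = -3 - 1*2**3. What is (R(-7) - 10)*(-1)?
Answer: 21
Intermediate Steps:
R(Q) = -11 (R(Q) = -3 - 1*8 = -3 - 8 = -11)
(R(-7) - 10)*(-1) = (-11 - 10)*(-1) = -21*(-1) = 21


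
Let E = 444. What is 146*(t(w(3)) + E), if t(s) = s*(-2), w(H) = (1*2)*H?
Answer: 63072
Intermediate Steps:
w(H) = 2*H
t(s) = -2*s
146*(t(w(3)) + E) = 146*(-4*3 + 444) = 146*(-2*6 + 444) = 146*(-12 + 444) = 146*432 = 63072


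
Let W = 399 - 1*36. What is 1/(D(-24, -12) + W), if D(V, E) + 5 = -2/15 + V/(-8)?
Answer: 15/5413 ≈ 0.0027711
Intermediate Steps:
D(V, E) = -77/15 - V/8 (D(V, E) = -5 + (-2/15 + V/(-8)) = -5 + (-2*1/15 + V*(-1/8)) = -5 + (-2/15 - V/8) = -77/15 - V/8)
W = 363 (W = 399 - 36 = 363)
1/(D(-24, -12) + W) = 1/((-77/15 - 1/8*(-24)) + 363) = 1/((-77/15 + 3) + 363) = 1/(-32/15 + 363) = 1/(5413/15) = 15/5413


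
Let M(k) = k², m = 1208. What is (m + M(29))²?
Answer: 4198401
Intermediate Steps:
(m + M(29))² = (1208 + 29²)² = (1208 + 841)² = 2049² = 4198401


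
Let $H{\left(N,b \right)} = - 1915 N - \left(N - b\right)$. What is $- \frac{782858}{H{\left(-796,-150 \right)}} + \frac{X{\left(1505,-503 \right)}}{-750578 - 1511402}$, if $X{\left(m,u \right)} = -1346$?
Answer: $- \frac{442189126921}{862371958070} \approx -0.51276$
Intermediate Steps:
$H{\left(N,b \right)} = b - 1916 N$
$- \frac{782858}{H{\left(-796,-150 \right)}} + \frac{X{\left(1505,-503 \right)}}{-750578 - 1511402} = - \frac{782858}{-150 - -1525136} - \frac{1346}{-750578 - 1511402} = - \frac{782858}{-150 + 1525136} - \frac{1346}{-2261980} = - \frac{782858}{1524986} - - \frac{673}{1130990} = \left(-782858\right) \frac{1}{1524986} + \frac{673}{1130990} = - \frac{391429}{762493} + \frac{673}{1130990} = - \frac{442189126921}{862371958070}$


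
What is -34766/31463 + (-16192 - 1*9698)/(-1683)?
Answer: 252021964/17650743 ≈ 14.278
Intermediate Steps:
-34766/31463 + (-16192 - 1*9698)/(-1683) = -34766*1/31463 + (-16192 - 9698)*(-1/1683) = -34766/31463 - 25890*(-1/1683) = -34766/31463 + 8630/561 = 252021964/17650743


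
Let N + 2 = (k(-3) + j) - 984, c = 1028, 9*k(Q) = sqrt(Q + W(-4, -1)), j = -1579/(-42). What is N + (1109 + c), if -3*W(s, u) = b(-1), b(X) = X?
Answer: 49921/42 + 2*I*sqrt(6)/27 ≈ 1188.6 + 0.18144*I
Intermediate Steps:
j = 1579/42 (j = -1579*(-1/42) = 1579/42 ≈ 37.595)
W(s, u) = 1/3 (W(s, u) = -1/3*(-1) = 1/3)
k(Q) = sqrt(1/3 + Q)/9 (k(Q) = sqrt(Q + 1/3)/9 = sqrt(1/3 + Q)/9)
N = -39833/42 + 2*I*sqrt(6)/27 (N = -2 + ((sqrt(3 + 9*(-3))/27 + 1579/42) - 984) = -2 + ((sqrt(3 - 27)/27 + 1579/42) - 984) = -2 + ((sqrt(-24)/27 + 1579/42) - 984) = -2 + (((2*I*sqrt(6))/27 + 1579/42) - 984) = -2 + ((2*I*sqrt(6)/27 + 1579/42) - 984) = -2 + ((1579/42 + 2*I*sqrt(6)/27) - 984) = -2 + (-39749/42 + 2*I*sqrt(6)/27) = -39833/42 + 2*I*sqrt(6)/27 ≈ -948.4 + 0.18144*I)
N + (1109 + c) = (-39833/42 + 2*I*sqrt(6)/27) + (1109 + 1028) = (-39833/42 + 2*I*sqrt(6)/27) + 2137 = 49921/42 + 2*I*sqrt(6)/27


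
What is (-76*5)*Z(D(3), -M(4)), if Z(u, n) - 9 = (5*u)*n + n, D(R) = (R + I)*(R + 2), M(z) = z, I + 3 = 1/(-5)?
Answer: -9500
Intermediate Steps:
I = -16/5 (I = -3 + 1/(-5) = -3 + 1*(-⅕) = -3 - ⅕ = -16/5 ≈ -3.2000)
D(R) = (2 + R)*(-16/5 + R) (D(R) = (R - 16/5)*(R + 2) = (-16/5 + R)*(2 + R) = (2 + R)*(-16/5 + R))
Z(u, n) = 9 + n + 5*n*u (Z(u, n) = 9 + ((5*u)*n + n) = 9 + (5*n*u + n) = 9 + (n + 5*n*u) = 9 + n + 5*n*u)
(-76*5)*Z(D(3), -M(4)) = (-76*5)*(9 - 1*4 + 5*(-1*4)*(-32/5 + 3² - 6/5*3)) = -380*(9 - 4 + 5*(-4)*(-32/5 + 9 - 18/5)) = -380*(9 - 4 + 5*(-4)*(-1)) = -380*(9 - 4 + 20) = -380*25 = -9500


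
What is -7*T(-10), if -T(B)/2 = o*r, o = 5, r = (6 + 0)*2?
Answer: 840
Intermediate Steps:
r = 12 (r = 6*2 = 12)
T(B) = -120 (T(B) = -10*12 = -2*60 = -120)
-7*T(-10) = -7*(-120) = 840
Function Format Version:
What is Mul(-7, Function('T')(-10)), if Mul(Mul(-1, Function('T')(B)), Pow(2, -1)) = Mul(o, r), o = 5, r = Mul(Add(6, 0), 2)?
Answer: 840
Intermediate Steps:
r = 12 (r = Mul(6, 2) = 12)
Function('T')(B) = -120 (Function('T')(B) = Mul(-2, Mul(5, 12)) = Mul(-2, 60) = -120)
Mul(-7, Function('T')(-10)) = Mul(-7, -120) = 840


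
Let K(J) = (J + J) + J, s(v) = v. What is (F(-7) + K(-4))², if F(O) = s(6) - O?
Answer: 1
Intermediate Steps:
K(J) = 3*J (K(J) = 2*J + J = 3*J)
F(O) = 6 - O
(F(-7) + K(-4))² = ((6 - 1*(-7)) + 3*(-4))² = ((6 + 7) - 12)² = (13 - 12)² = 1² = 1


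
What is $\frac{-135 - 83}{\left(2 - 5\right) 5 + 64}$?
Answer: $- \frac{218}{49} \approx -4.449$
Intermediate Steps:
$\frac{-135 - 83}{\left(2 - 5\right) 5 + 64} = - \frac{218}{\left(-3\right) 5 + 64} = - \frac{218}{-15 + 64} = - \frac{218}{49}$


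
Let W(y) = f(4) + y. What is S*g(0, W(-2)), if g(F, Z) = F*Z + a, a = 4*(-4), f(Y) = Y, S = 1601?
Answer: -25616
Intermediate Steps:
a = -16
W(y) = 4 + y
g(F, Z) = -16 + F*Z (g(F, Z) = F*Z - 16 = -16 + F*Z)
S*g(0, W(-2)) = 1601*(-16 + 0*(4 - 2)) = 1601*(-16 + 0*2) = 1601*(-16 + 0) = 1601*(-16) = -25616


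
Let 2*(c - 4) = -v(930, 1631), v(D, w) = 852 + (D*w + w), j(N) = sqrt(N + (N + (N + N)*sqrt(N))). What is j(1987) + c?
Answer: -1519305/2 + sqrt(3974 + 3974*sqrt(1987)) ≈ -7.5923e+5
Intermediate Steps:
j(N) = sqrt(2*N + 2*N**(3/2)) (j(N) = sqrt(N + (N + (2*N)*sqrt(N))) = sqrt(N + (N + 2*N**(3/2))) = sqrt(2*N + 2*N**(3/2)))
v(D, w) = 852 + w + D*w (v(D, w) = 852 + (w + D*w) = 852 + w + D*w)
c = -1519305/2 (c = 4 + (-(852 + 1631 + 930*1631))/2 = 4 + (-(852 + 1631 + 1516830))/2 = 4 + (-1*1519313)/2 = 4 + (1/2)*(-1519313) = 4 - 1519313/2 = -1519305/2 ≈ -7.5965e+5)
j(1987) + c = sqrt(2*1987 + 2*1987**(3/2)) - 1519305/2 = sqrt(3974 + 2*(1987*sqrt(1987))) - 1519305/2 = sqrt(3974 + 3974*sqrt(1987)) - 1519305/2 = -1519305/2 + sqrt(3974 + 3974*sqrt(1987))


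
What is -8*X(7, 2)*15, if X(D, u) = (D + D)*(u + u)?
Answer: -6720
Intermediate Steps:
X(D, u) = 4*D*u (X(D, u) = (2*D)*(2*u) = 4*D*u)
-8*X(7, 2)*15 = -32*7*2*15 = -8*56*15 = -448*15 = -6720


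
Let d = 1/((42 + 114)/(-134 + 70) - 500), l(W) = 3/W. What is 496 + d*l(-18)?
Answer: 11962040/24117 ≈ 496.00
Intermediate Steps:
d = -16/8039 (d = 1/(156/(-64) - 500) = 1/(156*(-1/64) - 500) = 1/(-39/16 - 500) = 1/(-8039/16) = -16/8039 ≈ -0.0019903)
496 + d*l(-18) = 496 - 48/(8039*(-18)) = 496 - 48*(-1)/(8039*18) = 496 - 16/8039*(-⅙) = 496 + 8/24117 = 11962040/24117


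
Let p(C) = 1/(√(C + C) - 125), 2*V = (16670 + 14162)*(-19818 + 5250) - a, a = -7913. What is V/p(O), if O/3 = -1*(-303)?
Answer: 56144082875/2 - 1347457989*√202/2 ≈ 1.8497e+10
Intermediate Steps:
O = 909 (O = 3*(-1*(-303)) = 3*303 = 909)
V = -449152663/2 (V = ((16670 + 14162)*(-19818 + 5250) - 1*(-7913))/2 = (30832*(-14568) + 7913)/2 = (-449160576 + 7913)/2 = (½)*(-449152663) = -449152663/2 ≈ -2.2458e+8)
p(C) = 1/(-125 + √2*√C) (p(C) = 1/(√(2*C) - 125) = 1/(√2*√C - 125) = 1/(-125 + √2*√C))
V/p(O) = -(-56144082875/2 + 1347457989*√202/2) = -449152663*(-125 + 3*√202)/2 = 56144082875/2 - 1347457989*√202/2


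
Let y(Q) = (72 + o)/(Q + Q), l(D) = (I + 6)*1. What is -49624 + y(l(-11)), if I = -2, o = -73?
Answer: -396993/8 ≈ -49624.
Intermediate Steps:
l(D) = 4 (l(D) = (-2 + 6)*1 = 4*1 = 4)
y(Q) = -1/(2*Q) (y(Q) = (72 - 73)/(Q + Q) = -1/(2*Q))
-49624 + y(l(-11)) = -49624 - ½/4 = -49624 - ½*¼ = -49624 - ⅛ = -396993/8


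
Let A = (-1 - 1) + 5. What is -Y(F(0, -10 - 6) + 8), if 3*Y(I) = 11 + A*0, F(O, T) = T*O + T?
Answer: -11/3 ≈ -3.6667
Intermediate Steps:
A = 3 (A = -2 + 5 = 3)
F(O, T) = T + O*T (F(O, T) = O*T + T = T + O*T)
Y(I) = 11/3 (Y(I) = (11 + 3*0)/3 = (11 + 0)/3 = (1/3)*11 = 11/3)
-Y(F(0, -10 - 6) + 8) = -1*11/3 = -11/3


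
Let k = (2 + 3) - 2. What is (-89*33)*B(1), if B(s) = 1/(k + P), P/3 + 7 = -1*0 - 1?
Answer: 979/7 ≈ 139.86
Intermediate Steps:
P = -24 (P = -21 + 3*(-1*0 - 1) = -21 + 3*(0 - 1) = -21 + 3*(-1) = -21 - 3 = -24)
k = 3 (k = 5 - 2 = 3)
B(s) = -1/21 (B(s) = 1/(3 - 24) = 1/(-21) = -1/21)
(-89*33)*B(1) = -89*33*(-1/21) = -2937*(-1/21) = 979/7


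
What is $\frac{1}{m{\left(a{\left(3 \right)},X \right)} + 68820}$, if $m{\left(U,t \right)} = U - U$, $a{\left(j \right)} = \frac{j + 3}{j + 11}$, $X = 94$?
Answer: $\frac{1}{68820} \approx 1.4531 \cdot 10^{-5}$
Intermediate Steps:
$a{\left(j \right)} = \frac{3 + j}{11 + j}$
$m{\left(U,t \right)} = 0$
$\frac{1}{m{\left(a{\left(3 \right)},X \right)} + 68820} = \frac{1}{0 + 68820} = \frac{1}{68820}$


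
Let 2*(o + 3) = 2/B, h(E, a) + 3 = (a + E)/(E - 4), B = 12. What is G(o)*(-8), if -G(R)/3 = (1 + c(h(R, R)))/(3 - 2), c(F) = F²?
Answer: 934320/6889 ≈ 135.63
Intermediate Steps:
h(E, a) = -3 + (E + a)/(-4 + E) (h(E, a) = -3 + (a + E)/(E - 4) = -3 + (E + a)/(-4 + E))
o = -35/12 (o = -3 + (2/12)/2 = -3 + (2*(1/12))/2 = -3 + (½)*(⅙) = -3 + 1/12 = -35/12 ≈ -2.9167)
G(R) = -3 - 3*(12 - R)²/(-4 + R)² (G(R) = -3*(1 + ((12 + R - 2*R)/(-4 + R))²)/(3 - 2) = -3*(1 + ((12 - R)/(-4 + R))²)/1 = -3*(1 + (12 - R)²/(-4 + R)²) = -3 - 3*(12 - R)²/(-4 + R)²)
G(o)*(-8) = (6*(-80 - (-35/12)² + 16*(-35/12))/(16 + (-35/12)² - 8*(-35/12)))*(-8) = (6*(-80 - 1*1225/144 - 140/3)/(16 + 1225/144 + 70/3))*(-8) = (6*(-80 - 1225/144 - 140/3)/(6889/144))*(-8) = (6*(144/6889)*(-19465/144))*(-8) = -116790/6889*(-8) = 934320/6889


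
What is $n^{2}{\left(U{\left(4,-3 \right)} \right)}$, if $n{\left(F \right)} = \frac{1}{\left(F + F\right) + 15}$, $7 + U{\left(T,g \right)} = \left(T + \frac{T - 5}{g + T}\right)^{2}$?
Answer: $\frac{1}{361} \approx 0.0027701$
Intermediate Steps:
$U{\left(T,g \right)} = -7 + \left(T + \frac{-5 + T}{T + g}\right)^{2}$ ($U{\left(T,g \right)} = -7 + \left(T + \frac{T - 5}{g + T}\right)^{2} = -7 + \left(T + \frac{-5 + T}{T + g}\right)^{2}$)
$n{\left(F \right)} = \frac{1}{15 + 2 F}$ ($n{\left(F \right)} = \frac{1}{2 F + 15} = \frac{1}{15 + 2 F}$)
$n^{2}{\left(U{\left(4,-3 \right)} \right)} = \left(\frac{1}{15 + 2 \left(-7 + \frac{\left(-5 + 4 + 4^{2} + 4 \left(-3\right)\right)^{2}}{\left(4 - 3\right)^{2}}\right)}\right)^{2} = \left(\frac{1}{15 + 2 \left(-7 + 1^{-2} \left(-5 + 4 + 16 - 12\right)^{2}\right)}\right)^{2} = \left(\frac{1}{15 + 2 \left(-7 + 1 \cdot 3^{2}\right)}\right)^{2} = \left(\frac{1}{15 + 2 \left(-7 + 1 \cdot 9\right)}\right)^{2} = \left(\frac{1}{15 + 2 \left(-7 + 9\right)}\right)^{2} = \left(\frac{1}{15 + 2 \cdot 2}\right)^{2} = \left(\frac{1}{15 + 4}\right)^{2} = \left(\frac{1}{19}\right)^{2} = \frac{1}{361}$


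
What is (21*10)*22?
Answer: 4620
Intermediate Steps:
(21*10)*22 = 210*22 = 4620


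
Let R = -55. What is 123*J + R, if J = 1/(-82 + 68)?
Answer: -893/14 ≈ -63.786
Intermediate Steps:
J = -1/14 (J = 1/(-14) = -1/14 ≈ -0.071429)
123*J + R = 123*(-1/14) - 55 = -123/14 - 55 = -893/14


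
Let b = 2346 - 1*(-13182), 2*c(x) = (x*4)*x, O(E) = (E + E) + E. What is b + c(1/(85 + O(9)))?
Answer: 97391617/6272 ≈ 15528.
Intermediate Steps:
O(E) = 3*E (O(E) = 2*E + E = 3*E)
c(x) = 2*x**2 (c(x) = ((x*4)*x)/2 = ((4*x)*x)/2 = (4*x**2)/2 = 2*x**2)
b = 15528 (b = 2346 + 13182 = 15528)
b + c(1/(85 + O(9))) = 15528 + 2*(1/(85 + 3*9))**2 = 15528 + 2*(1/(85 + 27))**2 = 15528 + 2*(1/112)**2 = 15528 + 2*(1/12544) = 15528 + 1/6272 = 97391617/6272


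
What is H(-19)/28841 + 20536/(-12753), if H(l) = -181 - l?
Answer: -594344762/367809273 ≈ -1.6159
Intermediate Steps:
H(-19)/28841 + 20536/(-12753) = (-181 - 1*(-19))/28841 + 20536/(-12753) = (-181 + 19)*(1/28841) + 20536*(-1/12753) = -162*1/28841 - 20536/12753 = -162/28841 - 20536/12753 = -594344762/367809273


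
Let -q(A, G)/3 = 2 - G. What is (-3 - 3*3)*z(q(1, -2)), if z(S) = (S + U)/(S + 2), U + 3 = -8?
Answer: -138/5 ≈ -27.600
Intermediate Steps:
q(A, G) = -6 + 3*G (q(A, G) = -3*(2 - G) = -6 + 3*G)
U = -11 (U = -3 - 8 = -11)
z(S) = (-11 + S)/(2 + S) (z(S) = (S - 11)/(S + 2) = (-11 + S)/(2 + S))
(-3 - 3*3)*z(q(1, -2)) = (-3 - 3*3)*((-11 + (-6 + 3*(-2)))/(2 + (-6 + 3*(-2)))) = (-3 - 9)*((-11 + (-6 - 6))/(2 + (-6 - 6))) = -12*(-11 - 12)/(2 - 12) = -12*(-23)/(-10) = -(-6)*(-23)/5 = -12*23/10 = -138/5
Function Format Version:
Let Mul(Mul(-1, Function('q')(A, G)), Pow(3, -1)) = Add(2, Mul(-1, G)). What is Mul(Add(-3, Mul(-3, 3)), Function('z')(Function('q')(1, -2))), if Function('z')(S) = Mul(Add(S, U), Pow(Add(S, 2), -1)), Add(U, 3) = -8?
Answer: Rational(-138, 5) ≈ -27.600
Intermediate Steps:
Function('q')(A, G) = Add(-6, Mul(3, G)) (Function('q')(A, G) = Mul(-3, Add(2, Mul(-1, G))) = Add(-6, Mul(3, G)))
U = -11 (U = Add(-3, -8) = -11)
Function('z')(S) = Mul(Pow(Add(2, S), -1), Add(-11, S)) (Function('z')(S) = Mul(Add(S, -11), Pow(Add(S, 2), -1)) = Mul(Add(-11, S), Pow(Add(2, S), -1)) = Mul(Pow(Add(2, S), -1), Add(-11, S)))
Mul(Add(-3, Mul(-3, 3)), Function('z')(Function('q')(1, -2))) = Mul(Add(-3, Mul(-3, 3)), Mul(Pow(Add(2, Add(-6, Mul(3, -2))), -1), Add(-11, Add(-6, Mul(3, -2))))) = Mul(Add(-3, -9), Mul(Pow(Add(2, Add(-6, -6)), -1), Add(-11, Add(-6, -6)))) = Mul(-12, Mul(Pow(Add(2, -12), -1), Add(-11, -12))) = Mul(-12, Mul(Pow(-10, -1), -23)) = Mul(-12, Mul(Rational(-1, 10), -23)) = Mul(-12, Rational(23, 10)) = Rational(-138, 5)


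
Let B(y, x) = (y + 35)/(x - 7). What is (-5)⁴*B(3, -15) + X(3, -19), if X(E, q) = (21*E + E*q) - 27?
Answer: -12106/11 ≈ -1100.5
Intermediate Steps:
X(E, q) = -27 + 21*E + E*q
B(y, x) = (35 + y)/(-7 + x)
(-5)⁴*B(3, -15) + X(3, -19) = (-5)⁴*((35 + 3)/(-7 - 15)) + (-27 + 21*3 + 3*(-19)) = 625*(38/(-22)) + (-27 + 63 - 57) = 625*(-1/22*38) - 21 = 625*(-19/11) - 21 = -11875/11 - 21 = -12106/11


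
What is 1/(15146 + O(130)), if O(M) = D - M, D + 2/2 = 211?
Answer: 1/15226 ≈ 6.5677e-5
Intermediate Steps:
D = 210 (D = -1 + 211 = 210)
O(M) = 210 - M
1/(15146 + O(130)) = 1/(15146 + (210 - 1*130)) = 1/(15146 + (210 - 130)) = 1/(15146 + 80) = 1/15226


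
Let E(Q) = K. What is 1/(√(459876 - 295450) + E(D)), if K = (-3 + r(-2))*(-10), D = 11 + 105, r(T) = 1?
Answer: -10/82013 + √164426/164026 ≈ 0.0023502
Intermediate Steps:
D = 116
K = 20 (K = (-3 + 1)*(-10) = -2*(-10) = 20)
E(Q) = 20
1/(√(459876 - 295450) + E(D)) = 1/(√(459876 - 295450) + 20) = 1/(√164426 + 20) = 1/(20 + √164426)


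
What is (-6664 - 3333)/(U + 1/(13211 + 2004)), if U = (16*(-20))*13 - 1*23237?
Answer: 152104355/416845354 ≈ 0.36489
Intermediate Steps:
U = -27397 (U = -320*13 - 23237 = -4160 - 23237 = -27397)
(-6664 - 3333)/(U + 1/(13211 + 2004)) = (-6664 - 3333)/(-27397 + 1/(13211 + 2004)) = -9997/(-27397 + 1/15215) = -9997/(-416845354/15215) = -9997*(-15215/416845354) = 152104355/416845354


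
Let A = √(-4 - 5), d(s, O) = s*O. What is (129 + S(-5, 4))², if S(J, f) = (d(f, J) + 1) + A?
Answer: 12091 + 660*I ≈ 12091.0 + 660.0*I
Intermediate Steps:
d(s, O) = O*s
A = 3*I (A = √(-9) = 3*I ≈ 3.0*I)
S(J, f) = 1 + 3*I + J*f (S(J, f) = (J*f + 1) + 3*I = (1 + J*f) + 3*I = 1 + 3*I + J*f)
(129 + S(-5, 4))² = (129 + (1 + 3*I - 5*4))² = (129 + (1 + 3*I - 20))² = (129 + (-19 + 3*I))² = (110 + 3*I)²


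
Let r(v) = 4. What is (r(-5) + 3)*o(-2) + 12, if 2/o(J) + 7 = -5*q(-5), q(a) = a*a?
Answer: 785/66 ≈ 11.894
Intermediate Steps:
q(a) = a²
o(J) = -1/66 (o(J) = 2/(-7 - 5*(-5)²) = 2/(-7 - 5*25) = 2/(-7 - 125) = 2/(-132) = 2*(-1/132) = -1/66)
(r(-5) + 3)*o(-2) + 12 = (4 + 3)*(-1/66) + 12 = 7*(-1/66) + 12 = -7/66 + 12 = 785/66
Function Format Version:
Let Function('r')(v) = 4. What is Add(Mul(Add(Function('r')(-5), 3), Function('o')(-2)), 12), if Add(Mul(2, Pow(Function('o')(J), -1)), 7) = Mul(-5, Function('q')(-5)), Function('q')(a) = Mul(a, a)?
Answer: Rational(785, 66) ≈ 11.894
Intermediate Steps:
Function('q')(a) = Pow(a, 2)
Function('o')(J) = Rational(-1, 66) (Function('o')(J) = Mul(2, Pow(Add(-7, Mul(-5, Pow(-5, 2))), -1)) = Mul(2, Pow(Add(-7, Mul(-5, 25)), -1)) = Mul(2, Pow(Add(-7, -125), -1)) = Mul(2, Pow(-132, -1)) = Mul(2, Rational(-1, 132)) = Rational(-1, 66))
Add(Mul(Add(Function('r')(-5), 3), Function('o')(-2)), 12) = Add(Mul(Add(4, 3), Rational(-1, 66)), 12) = Add(Mul(7, Rational(-1, 66)), 12) = Add(Rational(-7, 66), 12) = Rational(785, 66)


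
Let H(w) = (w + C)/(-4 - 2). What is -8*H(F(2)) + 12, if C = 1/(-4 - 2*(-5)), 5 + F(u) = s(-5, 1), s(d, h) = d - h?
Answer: -22/9 ≈ -2.4444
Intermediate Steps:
F(u) = -11 (F(u) = -5 + (-5 - 1*1) = -5 + (-5 - 1) = -5 - 6 = -11)
C = 1/6 (C = 1/(-4 + 10) = 1/6 ≈ 0.16667)
H(w) = -1/36 - w/6 (H(w) = (w + 1/6)/(-4 - 2) = (1/6 + w)/(-6) = (1/6 + w)*(-1/6) = -1/36 - w/6)
-8*H(F(2)) + 12 = -8*(-1/36 - 1/6*(-11)) + 12 = -8*(-1/36 + 11/6) + 12 = -8*65/36 + 12 = -130/9 + 12 = -22/9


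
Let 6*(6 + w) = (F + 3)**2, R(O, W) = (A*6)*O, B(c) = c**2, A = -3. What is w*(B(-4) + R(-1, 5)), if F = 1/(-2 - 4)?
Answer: -17119/108 ≈ -158.51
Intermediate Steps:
F = -1/6 (F = 1/(-6) = -1/6 ≈ -0.16667)
R(O, W) = -18*O (R(O, W) = (-3*6)*O = -18*O)
w = -1007/216 (w = -6 + (-1/6 + 3)**2/6 = -6 + (17/6)**2/6 = -6 + (1/6)*(289/36) = -6 + 289/216 = -1007/216 ≈ -4.6620)
w*(B(-4) + R(-1, 5)) = -1007*((-4)**2 - 18*(-1))/216 = -1007*(16 + 18)/216 = -1007/216*34 = -17119/108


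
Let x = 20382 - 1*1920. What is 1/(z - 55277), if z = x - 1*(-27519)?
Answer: -1/9296 ≈ -0.00010757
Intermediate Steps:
x = 18462 (x = 20382 - 1920 = 18462)
z = 45981 (z = 18462 - 1*(-27519) = 18462 + 27519 = 45981)
1/(z - 55277) = 1/(45981 - 55277) = 1/(-9296) = -1/9296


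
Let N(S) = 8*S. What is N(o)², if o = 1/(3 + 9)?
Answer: 4/9 ≈ 0.44444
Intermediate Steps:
o = 1/12 ≈ 0.083333
N(o)² = (8*(1/12))² = (⅔)² = 4/9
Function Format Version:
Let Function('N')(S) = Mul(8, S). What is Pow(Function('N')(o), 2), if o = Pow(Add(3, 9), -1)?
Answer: Rational(4, 9) ≈ 0.44444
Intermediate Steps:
o = Rational(1, 12) (o = Pow(12, -1) = Rational(1, 12) ≈ 0.083333)
Pow(Function('N')(o), 2) = Pow(Mul(8, Rational(1, 12)), 2) = Pow(Rational(2, 3), 2) = Rational(4, 9)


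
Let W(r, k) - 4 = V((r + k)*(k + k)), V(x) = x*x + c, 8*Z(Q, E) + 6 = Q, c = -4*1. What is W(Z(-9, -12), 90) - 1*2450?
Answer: 1006465825/4 ≈ 2.5162e+8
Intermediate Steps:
c = -4
Z(Q, E) = -¾ + Q/8
V(x) = -4 + x² (V(x) = x*x - 4 = x² - 4 = -4 + x²)
W(r, k) = 4*k²*(k + r)² (W(r, k) = 4 + (-4 + ((r + k)*(k + k))²) = 4 + (-4 + ((k + r)*(2*k))²) = 4 + (-4 + (2*k*(k + r))²) = 4 + (-4 + 4*k²*(k + r)²) = 4*k²*(k + r)²)
W(Z(-9, -12), 90) - 1*2450 = 4*90²*(90 + (-¾ + (⅛)*(-9)))² - 1*2450 = 4*8100*(90 + (-¾ - 9/8))² - 2450 = 4*8100*(90 - 15/8)² - 2450 = 4*8100*(705/8)² - 2450 = 4*8100*(497025/64) - 2450 = 1006475625/4 - 2450 = 1006465825/4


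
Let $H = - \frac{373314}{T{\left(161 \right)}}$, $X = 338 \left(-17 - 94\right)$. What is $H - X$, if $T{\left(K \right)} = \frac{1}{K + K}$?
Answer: $-120169590$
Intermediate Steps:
$X = -37518$ ($X = 338 \left(-111\right) = -37518$)
$T{\left(K \right)} = \frac{1}{2 K}$
$H = -120207108$ ($H = - \frac{373314}{\frac{1}{2} \cdot \frac{1}{161}} = - 373314 \frac{1}{\frac{1}{322}} = \left(-373314\right) 322 = -120207108$)
$H - X = -120207108 - -37518 = -120207108 + 37518 = -120169590$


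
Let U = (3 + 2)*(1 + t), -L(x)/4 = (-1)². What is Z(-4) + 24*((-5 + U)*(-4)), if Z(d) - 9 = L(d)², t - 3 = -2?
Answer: -455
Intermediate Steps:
t = 1 (t = 3 - 2 = 1)
L(x) = -4 (L(x) = -4*(-1)² = -4*1 = -4)
Z(d) = 25 (Z(d) = 9 + (-4)² = 9 + 16 = 25)
U = 10 (U = (3 + 2)*(1 + 1) = 5*2 = 10)
Z(-4) + 24*((-5 + U)*(-4)) = 25 + 24*((-5 + 10)*(-4)) = 25 + 24*(5*(-4)) = 25 + 24*(-20) = 25 - 480 = -455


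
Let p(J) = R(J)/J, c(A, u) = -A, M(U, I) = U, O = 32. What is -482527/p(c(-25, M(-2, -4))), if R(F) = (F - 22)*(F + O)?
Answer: -12063175/171 ≈ -70545.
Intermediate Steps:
R(F) = (-22 + F)*(32 + F) (R(F) = (F - 22)*(F + 32) = (-22 + F)*(32 + F))
p(J) = (-704 + J² + 10*J)/J
-482527/p(c(-25, M(-2, -4))) = -482527/(10 - 1*(-25) - 704/((-1*(-25)))) = -482527/(10 + 25 - 704/25) = -482527/171/25 = -482527*25/171 = -12063175/171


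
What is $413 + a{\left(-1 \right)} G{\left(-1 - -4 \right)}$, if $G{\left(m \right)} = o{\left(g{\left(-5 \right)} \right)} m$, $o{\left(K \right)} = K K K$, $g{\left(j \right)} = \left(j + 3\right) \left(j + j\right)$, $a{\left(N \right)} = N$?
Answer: $-23587$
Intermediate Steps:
$g{\left(j \right)} = 2 j \left(3 + j\right)$ ($g{\left(j \right)} = \left(3 + j\right) 2 j = 2 j \left(3 + j\right)$)
$o{\left(K \right)} = K^{3}$ ($o{\left(K \right)} = K^{2} K = K^{3}$)
$G{\left(m \right)} = 8000 m$ ($G{\left(m \right)} = \left(2 \left(-5\right) \left(3 - 5\right)\right)^{3} m = \left(2 \left(-5\right) \left(-2\right)\right)^{3} m = 20^{3} m = 8000 m$)
$413 + a{\left(-1 \right)} G{\left(-1 - -4 \right)} = 413 - 8000 \left(-1 - -4\right) = 413 - 8000 \left(-1 + 4\right) = 413 - 8000 \cdot 3 = 413 - 24000 = -23587$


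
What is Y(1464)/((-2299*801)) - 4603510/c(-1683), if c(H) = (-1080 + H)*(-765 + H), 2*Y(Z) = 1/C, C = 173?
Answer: -81476840056649/119711916548136 ≈ -0.68061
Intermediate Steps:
Y(Z) = 1/346 (Y(Z) = (½)/173 = (½)*(1/173) = 1/346)
Y(1464)/((-2299*801)) - 4603510/c(-1683) = 1/(346*((-2299*801))) - 4603510/(826200 + (-1683)² - 1845*(-1683)) = (1/346)/(-1841499) - 4603510/(826200 + 2832489 + 3105135) = (1/346)*(-1/1841499) - 4603510/6763824 = -1/637158654 - 4603510*1/6763824 = -1/637158654 - 2301755/3381912 = -81476840056649/119711916548136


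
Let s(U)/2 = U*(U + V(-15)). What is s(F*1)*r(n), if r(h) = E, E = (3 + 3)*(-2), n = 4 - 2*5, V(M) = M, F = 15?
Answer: 0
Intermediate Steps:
s(U) = 2*U*(-15 + U) (s(U) = 2*(U*(U - 15)) = 2*(U*(-15 + U)) = 2*U*(-15 + U))
n = -6 (n = 4 - 10 = -6)
E = -12 (E = 6*(-2) = -12)
r(h) = -12
s(F*1)*r(n) = (2*(15*1)*(-15 + 15*1))*(-12) = (2*15*(-15 + 15))*(-12) = (2*15*0)*(-12) = 0*(-12) = 0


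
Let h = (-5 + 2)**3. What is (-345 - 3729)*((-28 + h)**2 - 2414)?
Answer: -2489214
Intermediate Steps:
h = -27 (h = (-3)**3 = -27)
(-345 - 3729)*((-28 + h)**2 - 2414) = (-345 - 3729)*((-28 - 27)**2 - 2414) = -4074*((-55)**2 - 2414) = -4074*(3025 - 2414) = -4074*611 = -2489214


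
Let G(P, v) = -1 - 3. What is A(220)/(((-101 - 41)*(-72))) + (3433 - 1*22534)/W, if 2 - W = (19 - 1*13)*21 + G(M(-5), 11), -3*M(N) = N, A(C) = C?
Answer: 4069063/25560 ≈ 159.20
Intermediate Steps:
M(N) = -N/3
G(P, v) = -4
W = -120 (W = 2 - ((19 - 1*13)*21 - 4) = 2 - ((19 - 13)*21 - 4) = 2 - (6*21 - 4) = 2 - (126 - 4) = 2 - 1*122 = 2 - 122 = -120)
A(220)/(((-101 - 41)*(-72))) + (3433 - 1*22534)/W = 220/(((-101 - 41)*(-72))) + (3433 - 1*22534)/(-120) = 220/((-142*(-72))) + (3433 - 22534)*(-1/120) = 220/10224 - 19101*(-1/120) = 220*(1/10224) + 6367/40 = 55/2556 + 6367/40 = 4069063/25560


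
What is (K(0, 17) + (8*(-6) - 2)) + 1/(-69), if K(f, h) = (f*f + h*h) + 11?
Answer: 17249/69 ≈ 249.99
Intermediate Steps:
K(f, h) = 11 + f² + h² (K(f, h) = (f² + h²) + 11 = 11 + f² + h²)
(K(0, 17) + (8*(-6) - 2)) + 1/(-69) = ((11 + 0² + 17²) + (8*(-6) - 2)) + 1/(-69) = ((11 + 0 + 289) + (-48 - 2)) - 1/69 = (300 - 50) - 1/69 = 250 - 1/69 = 17249/69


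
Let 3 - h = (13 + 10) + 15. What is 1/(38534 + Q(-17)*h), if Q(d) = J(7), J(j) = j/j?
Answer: 1/38499 ≈ 2.5975e-5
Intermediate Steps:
h = -35 (h = 3 - ((13 + 10) + 15) = 3 - (23 + 15) = 3 - 1*38 = 3 - 38 = -35)
J(j) = 1
Q(d) = 1
1/(38534 + Q(-17)*h) = 1/(38534 + 1*(-35)) = 1/(38534 - 35) = 1/38499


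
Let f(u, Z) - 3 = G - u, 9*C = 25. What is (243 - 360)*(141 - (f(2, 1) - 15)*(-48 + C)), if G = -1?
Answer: 62868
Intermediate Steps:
C = 25/9 (C = (⅑)*25 = 25/9 ≈ 2.7778)
f(u, Z) = 2 - u (f(u, Z) = 3 + (-1 - u) = 2 - u)
(243 - 360)*(141 - (f(2, 1) - 15)*(-48 + C)) = (243 - 360)*(141 - ((2 - 1*2) - 15)*(-48 + 25/9)) = -117*(141 - ((2 - 2) - 15)*(-407)/9) = -117*(141 - (0 - 15)*(-407)/9) = -117*(141 - (-15)*(-407)/9) = -117*(141 - 1*2035/3) = -117*(141 - 2035/3) = -117*(-1612/3) = 62868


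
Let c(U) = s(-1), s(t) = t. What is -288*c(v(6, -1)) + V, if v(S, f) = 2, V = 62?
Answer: 350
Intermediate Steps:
c(U) = -1
-288*c(v(6, -1)) + V = -288*(-1) + 62 = 288 + 62 = 350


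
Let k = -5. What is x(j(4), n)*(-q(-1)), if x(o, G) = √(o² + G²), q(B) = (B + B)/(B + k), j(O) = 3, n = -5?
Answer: -√34/3 ≈ -1.9437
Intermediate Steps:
q(B) = 2*B/(-5 + B) (q(B) = (B + B)/(B - 5) = (2*B)/(-5 + B) = 2*B/(-5 + B))
x(o, G) = √(G² + o²)
x(j(4), n)*(-q(-1)) = √((-5)² + 3²)*(-2*(-1)/(-5 - 1)) = √(25 + 9)*(-2*(-1)/(-6)) = √34*(-2*(-1)*(-1)/6) = √34*(-1*⅓) = √34*(-⅓) = -√34/3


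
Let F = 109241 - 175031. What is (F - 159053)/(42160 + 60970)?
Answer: -224843/103130 ≈ -2.1802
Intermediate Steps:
F = -65790
(F - 159053)/(42160 + 60970) = (-65790 - 159053)/(42160 + 60970) = -224843/103130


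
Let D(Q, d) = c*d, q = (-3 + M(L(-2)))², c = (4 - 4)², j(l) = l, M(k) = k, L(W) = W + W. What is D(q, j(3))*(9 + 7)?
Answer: 0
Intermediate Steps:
L(W) = 2*W
c = 0 (c = 0² = 0)
q = 49 (q = (-3 + 2*(-2))² = (-3 - 4)² = (-7)² = 49)
D(Q, d) = 0 (D(Q, d) = 0*d = 0)
D(q, j(3))*(9 + 7) = 0*(9 + 7) = 0*16 = 0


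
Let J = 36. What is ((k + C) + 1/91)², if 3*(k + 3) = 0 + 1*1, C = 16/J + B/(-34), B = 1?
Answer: 3892886449/775399716 ≈ 5.0205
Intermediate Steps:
C = 127/306 (C = 16/36 + 1/(-34) = 16*(1/36) + 1*(-1/34) = 4/9 - 1/34 = 127/306 ≈ 0.41503)
k = -8/3 (k = -3 + (0 + 1*1)/3 = -3 + (0 + 1)/3 = -3 + (⅓)*1 = -3 + ⅓ = -8/3 ≈ -2.6667)
((k + C) + 1/91)² = ((-8/3 + 127/306) + 1/91)² = (-689/306 + 1/91)² = (-62393/27846)² = 3892886449/775399716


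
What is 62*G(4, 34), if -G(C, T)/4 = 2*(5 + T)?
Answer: -19344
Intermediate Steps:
G(C, T) = -40 - 8*T (G(C, T) = -8*(5 + T) = -4*(10 + 2*T) = -40 - 8*T)
62*G(4, 34) = 62*(-40 - 8*34) = 62*(-40 - 272) = 62*(-312) = -19344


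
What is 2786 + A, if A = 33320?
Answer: 36106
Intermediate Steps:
2786 + A = 2786 + 33320 = 36106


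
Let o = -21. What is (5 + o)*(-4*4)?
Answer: 256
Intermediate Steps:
(5 + o)*(-4*4) = (5 - 21)*(-4*4) = -16*(-16) = 256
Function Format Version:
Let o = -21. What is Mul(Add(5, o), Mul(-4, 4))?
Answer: 256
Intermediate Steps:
Mul(Add(5, o), Mul(-4, 4)) = Mul(Add(5, -21), Mul(-4, 4)) = Mul(-16, -16) = 256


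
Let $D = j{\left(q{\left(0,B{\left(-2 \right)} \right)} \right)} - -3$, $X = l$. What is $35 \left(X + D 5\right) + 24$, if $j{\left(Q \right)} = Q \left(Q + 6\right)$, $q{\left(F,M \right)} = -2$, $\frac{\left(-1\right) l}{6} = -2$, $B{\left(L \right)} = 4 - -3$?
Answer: $-431$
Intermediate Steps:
$B{\left(L \right)} = 7$ ($B{\left(L \right)} = 4 + 3 = 7$)
$l = 12$ ($l = \left(-6\right) \left(-2\right) = 12$)
$X = 12$
$j{\left(Q \right)} = Q \left(6 + Q\right)$
$D = -5$ ($D = - 2 \left(6 - 2\right) - -3 = \left(-2\right) 4 + 3 = -8 + 3 = -5$)
$35 \left(X + D 5\right) + 24 = 35 \left(12 - 25\right) + 24 = 35 \left(-13\right) + 24 = -455 + 24 = -431$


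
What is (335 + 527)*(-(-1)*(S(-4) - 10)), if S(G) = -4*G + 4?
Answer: 8620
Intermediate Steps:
S(G) = 4 - 4*G
(335 + 527)*(-(-1)*(S(-4) - 10)) = (335 + 527)*(-(-1)*((4 - 4*(-4)) - 10)) = 862*(-(-1)*((4 + 16) - 10)) = 862*(-(-1)*(20 - 10)) = 862*(-(-1)*10) = 862*(-1*(-10)) = 862*10 = 8620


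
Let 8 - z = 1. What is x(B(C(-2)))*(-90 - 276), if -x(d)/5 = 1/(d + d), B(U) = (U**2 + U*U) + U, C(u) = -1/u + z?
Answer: 61/8 ≈ 7.6250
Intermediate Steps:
z = 7 (z = 8 - 1*1 = 8 - 1 = 7)
C(u) = 7 - 1/u (C(u) = -1/u + 7 = 7 - 1/u)
B(U) = U + 2*U**2 (B(U) = (U**2 + U**2) + U = 2*U**2 + U = U + 2*U**2)
x(d) = -5/(2*d) (x(d) = -5/(d + d) = -5*1/(2*d) = -5/(2*d))
x(B(C(-2)))*(-90 - 276) = (-5*1/((1 + 2*(7 - 1/(-2)))*(7 - 1/(-2)))/2)*(-90 - 276) = -5*1/((1 + 2*(7 - 1*(-1/2)))*(7 - 1*(-1/2)))/2*(-366) = -5*1/((1 + 2*(7 + 1/2))*(7 + 1/2))/2*(-366) = -5*2/(15*(1 + 2*(15/2)))/2*(-366) = -5*2/(15*(1 + 15))/2*(-366) = -5/(2*((15/2)*16))*(-366) = -5/2/120*(-366) = -5/2*1/120*(-366) = -1/48*(-366) = 61/8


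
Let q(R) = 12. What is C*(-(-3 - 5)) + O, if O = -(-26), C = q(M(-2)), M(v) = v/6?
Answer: 122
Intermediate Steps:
M(v) = v/6 (M(v) = v*(⅙) = v/6)
C = 12
O = 26 (O = -1*(-26) = 26)
C*(-(-3 - 5)) + O = 12*(-(-3 - 5)) + 26 = 12*(-1*(-8)) + 26 = 12*8 + 26 = 96 + 26 = 122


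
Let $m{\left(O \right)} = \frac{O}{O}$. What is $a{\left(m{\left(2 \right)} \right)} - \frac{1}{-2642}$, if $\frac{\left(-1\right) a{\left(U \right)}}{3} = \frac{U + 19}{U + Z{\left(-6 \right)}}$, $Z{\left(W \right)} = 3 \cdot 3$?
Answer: $- \frac{15851}{2642} \approx -5.9996$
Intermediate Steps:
$Z{\left(W \right)} = 9$
$m{\left(O \right)} = 1$
$a{\left(U \right)} = - \frac{3 \left(19 + U\right)}{9 + U}$ ($a{\left(U \right)} = - 3 \frac{U + 19}{U + 9} = - 3 \frac{19 + U}{9 + U} = - \frac{3 \left(19 + U\right)}{9 + U}$)
$a{\left(m{\left(2 \right)} \right)} - \frac{1}{-2642} = \frac{3 \left(-19 - 1\right)}{9 + 1} - \frac{1}{-2642} = \frac{3 \left(-19 - 1\right)}{10} - - \frac{1}{2642} = 3 \cdot \frac{1}{10} \left(-20\right) + \frac{1}{2642} = -6 + \frac{1}{2642} = - \frac{15851}{2642}$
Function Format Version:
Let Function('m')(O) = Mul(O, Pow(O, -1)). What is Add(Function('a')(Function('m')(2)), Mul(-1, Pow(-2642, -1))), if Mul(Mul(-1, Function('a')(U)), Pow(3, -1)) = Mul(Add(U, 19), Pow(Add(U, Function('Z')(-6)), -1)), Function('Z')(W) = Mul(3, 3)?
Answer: Rational(-15851, 2642) ≈ -5.9996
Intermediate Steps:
Function('Z')(W) = 9
Function('m')(O) = 1
Function('a')(U) = Mul(-3, Pow(Add(9, U), -1), Add(19, U)) (Function('a')(U) = Mul(-3, Mul(Add(U, 19), Pow(Add(U, 9), -1))) = Mul(-3, Mul(Add(19, U), Pow(Add(9, U), -1))) = Mul(-3, Mul(Pow(Add(9, U), -1), Add(19, U))) = Mul(-3, Pow(Add(9, U), -1), Add(19, U)))
Add(Function('a')(Function('m')(2)), Mul(-1, Pow(-2642, -1))) = Add(Mul(3, Pow(Add(9, 1), -1), Add(-19, Mul(-1, 1))), Mul(-1, Pow(-2642, -1))) = Add(Mul(3, Pow(10, -1), Add(-19, -1)), Mul(-1, Rational(-1, 2642))) = Add(Mul(3, Rational(1, 10), -20), Rational(1, 2642)) = Add(-6, Rational(1, 2642)) = Rational(-15851, 2642)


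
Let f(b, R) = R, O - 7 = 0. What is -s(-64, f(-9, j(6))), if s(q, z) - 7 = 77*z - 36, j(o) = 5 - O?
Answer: 183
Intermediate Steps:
O = 7 (O = 7 + 0 = 7)
j(o) = -2 (j(o) = 5 - 1*7 = 5 - 7 = -2)
s(q, z) = -29 + 77*z (s(q, z) = 7 + (77*z - 36) = 7 + (-36 + 77*z) = -29 + 77*z)
-s(-64, f(-9, j(6))) = -(-29 + 77*(-2)) = -(-29 - 154) = -1*(-183) = 183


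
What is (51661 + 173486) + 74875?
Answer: 300022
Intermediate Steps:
(51661 + 173486) + 74875 = 225147 + 74875 = 300022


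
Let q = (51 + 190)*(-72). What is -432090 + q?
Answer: -449442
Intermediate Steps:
q = -17352 (q = 241*(-72) = -17352)
-432090 + q = -432090 - 17352 = -449442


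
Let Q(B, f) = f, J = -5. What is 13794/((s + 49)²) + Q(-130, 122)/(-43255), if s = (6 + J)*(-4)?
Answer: 39760828/5839425 ≈ 6.8090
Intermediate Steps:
s = -4 (s = (6 - 5)*(-4) = 1*(-4) = -4)
13794/((s + 49)²) + Q(-130, 122)/(-43255) = 13794/((-4 + 49)²) + 122/(-43255) = 13794/(45²) + 122*(-1/43255) = 13794/2025 - 122/43255 = 13794*(1/2025) - 122/43255 = 4598/675 - 122/43255 = 39760828/5839425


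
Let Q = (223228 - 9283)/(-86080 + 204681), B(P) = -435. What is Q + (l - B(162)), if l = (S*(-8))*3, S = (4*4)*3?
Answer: -84822972/118601 ≈ -715.20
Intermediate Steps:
S = 48 (S = 16*3 = 48)
l = -1152 (l = (48*(-8))*3 = -384*3 = -1152)
Q = 213945/118601 ≈ 1.8039
Q + (l - B(162)) = 213945/118601 + (-1152 - 1*(-435)) = 213945/118601 + (-1152 + 435) = 213945/118601 - 717 = -84822972/118601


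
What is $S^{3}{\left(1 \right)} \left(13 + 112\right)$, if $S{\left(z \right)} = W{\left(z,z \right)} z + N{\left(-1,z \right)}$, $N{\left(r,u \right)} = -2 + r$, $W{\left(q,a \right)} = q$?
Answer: $-1000$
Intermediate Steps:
$S{\left(z \right)} = -3 + z^{2}$ ($S{\left(z \right)} = z z - 3 = z^{2} - 3 = -3 + z^{2}$)
$S^{3}{\left(1 \right)} \left(13 + 112\right) = \left(-3 + 1^{2}\right)^{3} \left(13 + 112\right) = \left(-3 + 1\right)^{3} \cdot 125 = \left(-2\right)^{3} \cdot 125 = \left(-8\right) 125 = -1000$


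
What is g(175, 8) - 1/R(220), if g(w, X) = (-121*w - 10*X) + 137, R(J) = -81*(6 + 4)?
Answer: -17105579/810 ≈ -21118.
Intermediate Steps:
R(J) = -810 (R(J) = -81*10 = -27*30 = -810)
g(w, X) = 137 - 121*w - 10*X
g(175, 8) - 1/R(220) = (137 - 121*175 - 10*8) - 1/(-810) = (137 - 21175 - 80) - 1*(-1/810) = -21118 + 1/810 = -17105579/810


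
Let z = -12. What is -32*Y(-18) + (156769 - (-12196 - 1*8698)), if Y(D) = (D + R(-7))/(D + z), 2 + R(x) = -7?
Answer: 888171/5 ≈ 1.7763e+5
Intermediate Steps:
R(x) = -9 (R(x) = -2 - 7 = -9)
Y(D) = (-9 + D)/(-12 + D) (Y(D) = (D - 9)/(D - 12) = (-9 + D)/(-12 + D))
-32*Y(-18) + (156769 - (-12196 - 1*8698)) = -32*(-9 - 18)/(-12 - 18) + (156769 - (-12196 - 1*8698)) = -32*(-27)/(-30) + (156769 - (-12196 - 8698)) = -(-16)*(-27)/15 + (156769 - 1*(-20894)) = -32*9/10 + (156769 + 20894) = -144/5 + 177663 = 888171/5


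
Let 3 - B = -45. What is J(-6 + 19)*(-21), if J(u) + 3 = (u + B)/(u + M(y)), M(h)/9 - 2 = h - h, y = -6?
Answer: 672/31 ≈ 21.677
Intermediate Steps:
B = 48 (B = 3 - 1*(-45) = 3 + 45 = 48)
M(h) = 18 (M(h) = 18 + 9*(h - h) = 18 + 9*0 = 18 + 0 = 18)
J(u) = -3 + (48 + u)/(18 + u) (J(u) = -3 + (u + 48)/(u + 18) = -3 + (48 + u)/(18 + u))
J(-6 + 19)*(-21) = (2*(-3 - (-6 + 19))/(18 + (-6 + 19)))*(-21) = (2*(-3 - 1*13)/(18 + 13))*(-21) = (2*(-3 - 13)/31)*(-21) = (2*(1/31)*(-16))*(-21) = -32/31*(-21) = 672/31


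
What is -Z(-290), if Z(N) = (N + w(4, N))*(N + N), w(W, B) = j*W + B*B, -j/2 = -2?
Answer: 48619080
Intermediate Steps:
j = 4 (j = -2*(-2) = 4)
w(W, B) = B**2 + 4*W (w(W, B) = 4*W + B*B = 4*W + B**2 = B**2 + 4*W)
Z(N) = 2*N*(16 + N + N**2) (Z(N) = (N + (N**2 + 4*4))*(N + N) = (N + (N**2 + 16))*(2*N) = (N + (16 + N**2))*(2*N) = (16 + N + N**2)*(2*N) = 2*N*(16 + N + N**2))
-Z(-290) = -2*(-290)*(16 - 290 + (-290)**2) = -2*(-290)*(16 - 290 + 84100) = -2*(-290)*83826 = -1*(-48619080) = 48619080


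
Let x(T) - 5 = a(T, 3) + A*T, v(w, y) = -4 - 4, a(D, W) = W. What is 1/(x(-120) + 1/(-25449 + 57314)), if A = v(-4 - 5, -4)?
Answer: 31865/30845321 ≈ 0.0010331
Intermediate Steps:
v(w, y) = -8
A = -8
x(T) = 8 - 8*T (x(T) = 5 + (3 - 8*T) = 8 - 8*T)
1/(x(-120) + 1/(-25449 + 57314)) = 1/((8 - 8*(-120)) + 1/(-25449 + 57314)) = 1/((8 + 960) + 1/31865) = 1/(968 + 1/31865) = 1/(30845321/31865) = 31865/30845321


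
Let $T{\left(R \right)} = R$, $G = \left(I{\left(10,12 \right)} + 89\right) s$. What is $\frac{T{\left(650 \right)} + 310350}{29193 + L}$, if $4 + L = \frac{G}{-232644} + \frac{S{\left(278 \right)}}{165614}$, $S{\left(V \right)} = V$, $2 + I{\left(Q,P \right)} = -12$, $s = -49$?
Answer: $\frac{1997091860396000}{187437778819351} \approx 10.655$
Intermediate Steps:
$I{\left(Q,P \right)} = -14$ ($I{\left(Q,P \right)} = -2 - 12 = -14$)
$G = -3675$ ($G = \left(-14 + 89\right) \left(-49\right) = 75 \left(-49\right) = -3675$)
$L = - \frac{25573851197}{6421517236}$ ($L = -4 + \left(- \frac{3675}{-232644} + \frac{278}{165614}\right) = -4 + \left(\left(-3675\right) \left(- \frac{1}{232644}\right) + 278 \cdot \frac{1}{165614}\right) = -4 + \left(\frac{1225}{77548} + \frac{139}{82807}\right) = -4 + \frac{112217747}{6421517236} = - \frac{25573851197}{6421517236} \approx -3.9825$)
$\frac{T{\left(650 \right)} + 310350}{29193 + L} = \frac{650 + 310350}{29193 - \frac{25573851197}{6421517236}} = \frac{311000}{\frac{187437778819351}{6421517236}} = 311000 \cdot \frac{6421517236}{187437778819351} = \frac{1997091860396000}{187437778819351}$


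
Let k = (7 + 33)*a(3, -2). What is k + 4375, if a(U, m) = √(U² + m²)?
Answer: 4375 + 40*√13 ≈ 4519.2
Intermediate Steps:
k = 40*√13 (k = (7 + 33)*√(3² + (-2)²) = 40*√(9 + 4) = 40*√13 ≈ 144.22)
k + 4375 = 40*√13 + 4375 = 4375 + 40*√13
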